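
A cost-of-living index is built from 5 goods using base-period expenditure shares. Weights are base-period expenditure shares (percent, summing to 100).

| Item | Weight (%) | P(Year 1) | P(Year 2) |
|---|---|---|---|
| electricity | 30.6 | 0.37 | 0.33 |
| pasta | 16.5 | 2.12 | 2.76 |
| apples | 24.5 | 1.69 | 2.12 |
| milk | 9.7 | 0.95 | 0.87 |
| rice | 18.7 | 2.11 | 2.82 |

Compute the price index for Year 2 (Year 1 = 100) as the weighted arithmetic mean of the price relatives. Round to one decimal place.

electricity: 30.6 × (0.33/0.37) = 30.6 × 0.891892 = 27.2919
pasta: 16.5 × (2.76/2.12) = 16.5 × 1.301887 = 21.4811
apples: 24.5 × (2.12/1.69) = 24.5 × 1.254438 = 30.7337
milk: 9.7 × (0.87/0.95) = 9.7 × 0.915789 = 8.8832
rice: 18.7 × (2.82/2.11) = 18.7 × 1.336493 = 24.9924
Index = Σ wᵢ·(p₁ᵢ/p₀ᵢ) = 27.2919 + 21.4811 + 30.7337 + 8.8832 + 24.9924 = 113.3823

113.4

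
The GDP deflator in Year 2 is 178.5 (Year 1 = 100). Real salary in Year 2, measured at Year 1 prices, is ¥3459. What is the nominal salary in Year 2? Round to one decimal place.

6174.3

Nominal = Real × (Index/100) = 3459 × (178.5/100)
        = 3459 × 1.785 = 6174.3150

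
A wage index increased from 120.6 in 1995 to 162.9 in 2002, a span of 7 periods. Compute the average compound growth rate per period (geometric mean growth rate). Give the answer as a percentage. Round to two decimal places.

4.39%

Growth factor = (162.9/120.6)^(1/7) = (1.350746)^(1/7) = 1.043887
Growth rate = 1.043887 − 1 = 0.043887 = 4.3887%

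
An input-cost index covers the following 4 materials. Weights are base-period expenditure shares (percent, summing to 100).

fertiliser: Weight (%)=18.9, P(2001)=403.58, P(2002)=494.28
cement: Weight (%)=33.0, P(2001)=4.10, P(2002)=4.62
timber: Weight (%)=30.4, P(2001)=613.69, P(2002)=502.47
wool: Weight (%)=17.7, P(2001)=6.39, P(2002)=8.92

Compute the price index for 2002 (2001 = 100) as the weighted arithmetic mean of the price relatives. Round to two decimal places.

fertiliser: 18.9 × (494.28/403.58) = 18.9 × 1.224739 = 23.1476
cement: 33.0 × (4.62/4.10) = 33.0 × 1.126829 = 37.1854
timber: 30.4 × (502.47/613.69) = 30.4 × 0.818768 = 24.8906
wool: 17.7 × (8.92/6.39) = 17.7 × 1.395931 = 24.7080
Index = Σ wᵢ·(p₁ᵢ/p₀ᵢ) = 23.1476 + 37.1854 + 24.8906 + 24.7080 = 109.9315

109.93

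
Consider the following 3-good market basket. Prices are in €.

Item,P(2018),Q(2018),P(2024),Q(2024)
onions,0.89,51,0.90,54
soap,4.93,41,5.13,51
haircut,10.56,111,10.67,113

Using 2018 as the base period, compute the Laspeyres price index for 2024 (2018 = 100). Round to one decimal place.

Laspeyres price index uses base-period quantities as weights.
ΣP(2024)·Q(2018) = 0.90×51 + 5.13×41 + 10.67×111 = 45.9 + 210.33 + 1184.37 = 1440.6
ΣP(2018)·Q(2018) = 0.89×51 + 4.93×41 + 10.56×111 = 45.39 + 202.13 + 1172.16 = 1419.68
Index = 1440.6 / 1419.68 × 100 = 101.4736

101.5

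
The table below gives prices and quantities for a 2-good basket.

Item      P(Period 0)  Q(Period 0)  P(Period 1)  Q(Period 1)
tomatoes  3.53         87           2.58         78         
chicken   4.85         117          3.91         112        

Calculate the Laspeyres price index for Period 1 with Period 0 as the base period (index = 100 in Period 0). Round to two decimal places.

Laspeyres price index uses base-period quantities as weights.
ΣP(Period 1)·Q(Period 0) = 2.58×87 + 3.91×117 = 224.46 + 457.47 = 681.93
ΣP(Period 0)·Q(Period 0) = 3.53×87 + 4.85×117 = 307.11 + 567.45 = 874.56
Index = 681.93 / 874.56 × 100 = 77.9741

77.97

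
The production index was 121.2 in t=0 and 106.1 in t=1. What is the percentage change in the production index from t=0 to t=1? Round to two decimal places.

-12.46%

Change = (106.1 − 121.2) / 121.2 × 100
       = -15.1 / 121.2 × 100 = -12.4587%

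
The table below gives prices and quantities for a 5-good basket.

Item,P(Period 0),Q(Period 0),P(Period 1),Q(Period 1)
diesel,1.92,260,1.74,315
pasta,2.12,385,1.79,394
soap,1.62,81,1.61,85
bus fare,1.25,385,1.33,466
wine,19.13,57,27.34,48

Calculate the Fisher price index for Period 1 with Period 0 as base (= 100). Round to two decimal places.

Laspeyres component (base-period weights):
ΣP(Period 1)Q(Period 0) = 1.74×260 + 1.79×385 + 1.61×81 + 1.33×385 + 27.34×57 = 452.4 + 689.15 + 130.41 + 512.05 + 1558.38 = 3342.39
ΣP(Period 0)Q(Period 0) = 1.92×260 + 2.12×385 + 1.62×81 + 1.25×385 + 19.13×57 = 499.2 + 816.2 + 131.22 + 481.25 + 1090.41 = 3018.28
L = 3342.39 / 3018.28 × 100 = 110.7382
Paasche component (current-period weights):
ΣP(Period 1)Q(Period 1) = 1.74×315 + 1.79×394 + 1.61×85 + 1.33×466 + 27.34×48 = 548.1 + 705.26 + 136.85 + 619.78 + 1312.32 = 3322.31
ΣP(Period 0)Q(Period 1) = 1.92×315 + 2.12×394 + 1.62×85 + 1.25×466 + 19.13×48 = 604.8 + 835.28 + 137.7 + 582.5 + 918.24 = 3078.52
P = 3322.31 / 3078.52 × 100 = 107.9191
Fisher = √(L × P) = √(110.7382 × 107.9191) = 109.3196

109.32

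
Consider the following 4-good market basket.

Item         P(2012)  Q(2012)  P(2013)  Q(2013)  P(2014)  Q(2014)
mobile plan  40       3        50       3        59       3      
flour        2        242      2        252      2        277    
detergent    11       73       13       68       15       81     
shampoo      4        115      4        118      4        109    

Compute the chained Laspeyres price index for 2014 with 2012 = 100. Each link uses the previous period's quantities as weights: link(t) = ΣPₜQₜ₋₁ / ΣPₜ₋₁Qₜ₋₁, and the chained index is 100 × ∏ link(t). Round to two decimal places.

118.30

Link 2012→2013:
ΣP(2013)Q(2012) = 50×3 + 2×242 + 13×73 + 4×115 = 150 + 484 + 949 + 460 = 2043
ΣP(2012)Q(2012) = 40×3 + 2×242 + 11×73 + 4×115 = 120 + 484 + 803 + 460 = 1867
link = 2043/1867 = 1.094269
Link 2013→2014:
ΣP(2014)Q(2013) = 59×3 + 2×252 + 15×68 + 4×118 = 177 + 504 + 1020 + 472 = 2173
ΣP(2013)Q(2013) = 50×3 + 2×252 + 13×68 + 4×118 = 150 + 504 + 884 + 472 = 2010
link = 2173/2010 = 1.081095
Chained index = 100 × 1.094269 × 1.081095 = 118.3008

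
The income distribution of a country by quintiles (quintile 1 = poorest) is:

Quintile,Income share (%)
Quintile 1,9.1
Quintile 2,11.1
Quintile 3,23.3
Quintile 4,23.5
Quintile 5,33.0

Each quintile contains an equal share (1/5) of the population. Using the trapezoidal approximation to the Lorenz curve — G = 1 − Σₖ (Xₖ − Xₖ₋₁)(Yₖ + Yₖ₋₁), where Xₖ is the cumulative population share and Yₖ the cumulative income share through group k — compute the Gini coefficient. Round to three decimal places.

0.241

Cumulative income shares Yₖ: 0.0910, 0.2020, 0.4350, 0.6700, 1.0000
Σ (Xₖ−Xₖ₋₁)(Yₖ+Yₖ₋₁) = (1/5)(0.0910+0.0000) + (1/5)(0.2020+0.0910) + (1/5)(0.4350+0.2020) + (1/5)(0.6700+0.4350) + (1/5)(1.0000+0.6700)
  = 0.0182 + 0.0586 + 0.1274 + 0.2210 + 0.3340 = 0.7592
G = 1 − 0.7592 = 0.2408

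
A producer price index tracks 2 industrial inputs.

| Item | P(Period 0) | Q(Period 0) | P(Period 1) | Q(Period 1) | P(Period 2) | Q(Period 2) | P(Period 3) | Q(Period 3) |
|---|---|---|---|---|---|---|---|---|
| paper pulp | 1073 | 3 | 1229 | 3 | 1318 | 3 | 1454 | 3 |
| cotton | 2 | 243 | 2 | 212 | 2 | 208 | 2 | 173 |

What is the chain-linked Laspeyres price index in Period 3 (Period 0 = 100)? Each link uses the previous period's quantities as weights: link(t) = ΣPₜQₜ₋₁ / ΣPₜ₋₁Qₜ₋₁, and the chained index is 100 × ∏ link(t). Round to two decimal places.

131.15

Link Period 0→Period 1:
ΣP(Period 1)Q(Period 0) = 1229×3 + 2×243 = 3687 + 486 = 4173
ΣP(Period 0)Q(Period 0) = 1073×3 + 2×243 = 3219 + 486 = 3705
link = 4173/3705 = 1.126316
Link Period 1→Period 2:
ΣP(Period 2)Q(Period 1) = 1318×3 + 2×212 = 3954 + 424 = 4378
ΣP(Period 1)Q(Period 1) = 1229×3 + 2×212 = 3687 + 424 = 4111
link = 4378/4111 = 1.064948
Link Period 2→Period 3:
ΣP(Period 3)Q(Period 2) = 1454×3 + 2×208 = 4362 + 416 = 4778
ΣP(Period 2)Q(Period 2) = 1318×3 + 2×208 = 3954 + 416 = 4370
link = 4778/4370 = 1.093364
Chained index = 100 × 1.126316 × 1.064948 × 1.093364 = 131.1454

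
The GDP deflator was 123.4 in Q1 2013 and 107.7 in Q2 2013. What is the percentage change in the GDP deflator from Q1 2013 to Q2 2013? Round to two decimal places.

-12.72%

Change = (107.7 − 123.4) / 123.4 × 100
       = -15.7 / 123.4 × 100 = -12.7229%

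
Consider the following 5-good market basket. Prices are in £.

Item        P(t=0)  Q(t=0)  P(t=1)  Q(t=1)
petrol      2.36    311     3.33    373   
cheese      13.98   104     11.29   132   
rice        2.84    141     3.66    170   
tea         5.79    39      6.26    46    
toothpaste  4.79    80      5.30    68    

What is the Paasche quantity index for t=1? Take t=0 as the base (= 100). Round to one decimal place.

Paasche quantity index uses current-period prices as weights.
ΣP(t=1)·Q(t=1) = 3.33×373 + 11.29×132 + 3.66×170 + 6.26×46 + 5.30×68 = 1242.09 + 1490.28 + 622.2 + 287.96 + 360.4 = 4002.93
ΣP(t=1)·Q(t=0) = 3.33×311 + 11.29×104 + 3.66×141 + 6.26×39 + 5.30×80 = 1035.63 + 1174.16 + 516.06 + 244.14 + 424 = 3393.99
Index = 4002.93 / 3393.99 × 100 = 117.9417

117.9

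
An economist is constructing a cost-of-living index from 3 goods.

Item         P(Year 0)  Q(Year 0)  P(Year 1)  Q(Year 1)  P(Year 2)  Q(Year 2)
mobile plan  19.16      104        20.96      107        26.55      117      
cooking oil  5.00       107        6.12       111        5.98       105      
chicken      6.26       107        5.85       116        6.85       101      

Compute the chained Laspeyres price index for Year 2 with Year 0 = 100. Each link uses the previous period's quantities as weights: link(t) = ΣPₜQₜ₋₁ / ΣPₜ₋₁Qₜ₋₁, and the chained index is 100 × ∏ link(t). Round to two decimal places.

129.23

Link Year 0→Year 1:
ΣP(Year 1)Q(Year 0) = 20.96×104 + 6.12×107 + 5.85×107 = 2179.84 + 654.84 + 625.95 = 3460.63
ΣP(Year 0)Q(Year 0) = 19.16×104 + 5.00×107 + 6.26×107 = 1992.64 + 535 + 669.82 = 3197.46
link = 3460.63/3197.46 = 1.082306
Link Year 1→Year 2:
ΣP(Year 2)Q(Year 1) = 26.55×107 + 5.98×111 + 6.85×116 = 2840.85 + 663.78 + 794.6 = 4299.23
ΣP(Year 1)Q(Year 1) = 20.96×107 + 6.12×111 + 5.85×116 = 2242.72 + 679.32 + 678.6 = 3600.64
link = 4299.23/3600.64 = 1.194018
Chained index = 100 × 1.082306 × 1.194018 = 129.2293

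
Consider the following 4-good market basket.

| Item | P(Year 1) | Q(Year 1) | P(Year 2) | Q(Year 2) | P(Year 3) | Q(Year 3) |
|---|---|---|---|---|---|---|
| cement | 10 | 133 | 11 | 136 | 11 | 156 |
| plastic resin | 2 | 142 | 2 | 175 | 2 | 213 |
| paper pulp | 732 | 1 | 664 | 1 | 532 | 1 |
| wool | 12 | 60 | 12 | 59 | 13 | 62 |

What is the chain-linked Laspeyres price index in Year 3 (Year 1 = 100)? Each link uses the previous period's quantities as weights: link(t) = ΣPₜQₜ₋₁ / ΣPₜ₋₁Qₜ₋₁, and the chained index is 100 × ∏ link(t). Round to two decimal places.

Link Year 1→Year 2:
ΣP(Year 2)Q(Year 1) = 11×133 + 2×142 + 664×1 + 12×60 = 1463 + 284 + 664 + 720 = 3131
ΣP(Year 1)Q(Year 1) = 10×133 + 2×142 + 732×1 + 12×60 = 1330 + 284 + 732 + 720 = 3066
link = 3131/3066 = 1.021200
Link Year 2→Year 3:
ΣP(Year 3)Q(Year 2) = 11×136 + 2×175 + 532×1 + 13×59 = 1496 + 350 + 532 + 767 = 3145
ΣP(Year 2)Q(Year 2) = 11×136 + 2×175 + 664×1 + 12×59 = 1496 + 350 + 664 + 708 = 3218
link = 3145/3218 = 0.977315
Chained index = 100 × 1.021200 × 0.977315 = 99.8034

99.80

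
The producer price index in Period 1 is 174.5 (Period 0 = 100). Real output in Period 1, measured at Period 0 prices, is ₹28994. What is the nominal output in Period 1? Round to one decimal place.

50594.5

Nominal = Real × (Index/100) = 28994 × (174.5/100)
        = 28994 × 1.745 = 50594.5300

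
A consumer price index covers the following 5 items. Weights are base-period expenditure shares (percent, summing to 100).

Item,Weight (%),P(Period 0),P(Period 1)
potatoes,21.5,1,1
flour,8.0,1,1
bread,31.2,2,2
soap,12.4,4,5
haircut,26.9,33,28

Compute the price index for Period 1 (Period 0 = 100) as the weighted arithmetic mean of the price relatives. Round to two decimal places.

99.02

potatoes: 21.5 × (1/1) = 21.5 × 1.000000 = 21.5000
flour: 8.0 × (1/1) = 8.0 × 1.000000 = 8.0000
bread: 31.2 × (2/2) = 31.2 × 1.000000 = 31.2000
soap: 12.4 × (5/4) = 12.4 × 1.250000 = 15.5000
haircut: 26.9 × (28/33) = 26.9 × 0.848485 = 22.8242
Index = Σ wᵢ·(p₁ᵢ/p₀ᵢ) = 21.5000 + 8.0000 + 31.2000 + 15.5000 + 22.8242 = 99.0242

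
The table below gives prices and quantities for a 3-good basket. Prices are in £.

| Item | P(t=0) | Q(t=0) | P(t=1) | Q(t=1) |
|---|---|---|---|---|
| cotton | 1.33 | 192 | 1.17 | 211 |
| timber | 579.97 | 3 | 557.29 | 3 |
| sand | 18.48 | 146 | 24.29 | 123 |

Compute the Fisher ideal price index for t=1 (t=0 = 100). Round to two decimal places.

Laspeyres component (base-period weights):
ΣP(t=1)Q(t=0) = 1.17×192 + 557.29×3 + 24.29×146 = 224.64 + 1671.87 + 3546.34 = 5442.85
ΣP(t=0)Q(t=0) = 1.33×192 + 579.97×3 + 18.48×146 = 255.36 + 1739.91 + 2698.08 = 4693.35
L = 5442.85 / 4693.35 × 100 = 115.9694
Paasche component (current-period weights):
ΣP(t=1)Q(t=1) = 1.17×211 + 557.29×3 + 24.29×123 = 246.87 + 1671.87 + 2987.67 = 4906.41
ΣP(t=0)Q(t=1) = 1.33×211 + 579.97×3 + 18.48×123 = 280.63 + 1739.91 + 2273.04 = 4293.58
P = 4906.41 / 4293.58 × 100 = 114.2732
Fisher = √(L × P) = √(115.9694 × 114.2732) = 115.1182

115.12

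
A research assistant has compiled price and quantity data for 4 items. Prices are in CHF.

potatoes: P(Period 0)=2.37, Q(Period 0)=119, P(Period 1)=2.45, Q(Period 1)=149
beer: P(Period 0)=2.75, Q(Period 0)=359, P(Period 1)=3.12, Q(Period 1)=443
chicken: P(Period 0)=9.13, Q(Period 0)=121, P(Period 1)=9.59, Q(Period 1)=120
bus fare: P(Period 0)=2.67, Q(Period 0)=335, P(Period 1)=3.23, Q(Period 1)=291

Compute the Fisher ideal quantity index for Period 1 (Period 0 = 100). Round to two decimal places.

105.20

Laspeyres component (base-period weights):
ΣP(Period 0)Q(Period 1) = 2.37×149 + 2.75×443 + 9.13×120 + 2.67×291 = 353.13 + 1218.25 + 1095.6 + 776.97 = 3443.95
ΣP(Period 0)Q(Period 0) = 2.37×119 + 2.75×359 + 9.13×121 + 2.67×335 = 282.03 + 987.25 + 1104.73 + 894.45 = 3268.46
L = 3443.95 / 3268.46 × 100 = 105.3692
Paasche component (current-period weights):
ΣP(Period 1)Q(Period 1) = 2.45×149 + 3.12×443 + 9.59×120 + 3.23×291 = 365.05 + 1382.16 + 1150.8 + 939.93 = 3837.94
ΣP(Period 1)Q(Period 0) = 2.45×119 + 3.12×359 + 9.59×121 + 3.23×335 = 291.55 + 1120.08 + 1160.39 + 1082.05 = 3654.07
P = 3837.94 / 3654.07 × 100 = 105.0319
Fisher = √(L × P) = √(105.3692 × 105.0319) = 105.2004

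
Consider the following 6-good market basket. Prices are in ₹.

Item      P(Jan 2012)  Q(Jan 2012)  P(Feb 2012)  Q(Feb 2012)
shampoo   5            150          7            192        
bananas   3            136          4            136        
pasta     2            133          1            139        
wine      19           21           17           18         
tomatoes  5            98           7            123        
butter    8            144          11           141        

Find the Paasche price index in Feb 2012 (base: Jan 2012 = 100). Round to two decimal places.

Paasche price index uses current-period quantities as weights.
ΣP(Feb 2012)·Q(Feb 2012) = 7×192 + 4×136 + 1×139 + 17×18 + 7×123 + 11×141 = 1344 + 544 + 139 + 306 + 861 + 1551 = 4745
ΣP(Jan 2012)·Q(Feb 2012) = 5×192 + 3×136 + 2×139 + 19×18 + 5×123 + 8×141 = 960 + 408 + 278 + 342 + 615 + 1128 = 3731
Index = 4745 / 3731 × 100 = 127.1777

127.18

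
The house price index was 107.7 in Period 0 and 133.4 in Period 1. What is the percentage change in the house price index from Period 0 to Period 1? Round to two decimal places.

Change = (133.4 − 107.7) / 107.7 × 100
       = 25.7 / 107.7 × 100 = 23.8626%

23.86%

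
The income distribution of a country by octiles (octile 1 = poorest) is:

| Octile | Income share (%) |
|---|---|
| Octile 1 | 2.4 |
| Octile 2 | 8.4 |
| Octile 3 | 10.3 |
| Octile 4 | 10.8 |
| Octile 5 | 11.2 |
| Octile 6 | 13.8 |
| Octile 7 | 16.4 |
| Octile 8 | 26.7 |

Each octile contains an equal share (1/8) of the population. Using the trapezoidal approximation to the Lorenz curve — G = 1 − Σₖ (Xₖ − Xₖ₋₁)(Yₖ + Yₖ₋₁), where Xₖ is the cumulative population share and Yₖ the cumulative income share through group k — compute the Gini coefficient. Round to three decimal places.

0.276

Cumulative income shares Yₖ: 0.0240, 0.1080, 0.2110, 0.3190, 0.4310, 0.5690, 0.7330, 1.0000
Σ (Xₖ−Xₖ₋₁)(Yₖ+Yₖ₋₁) = (1/8)(0.0240+0.0000) + (1/8)(0.1080+0.0240) + (1/8)(0.2110+0.1080) + (1/8)(0.3190+0.2110) + (1/8)(0.4310+0.3190) + (1/8)(0.5690+0.4310) + (1/8)(0.7330+0.5690) + (1/8)(1.0000+0.7330)
  = 0.0030 + 0.0165 + 0.0399 + 0.0663 + 0.0938 + 0.1250 + 0.1628 + 0.2166 = 0.7238
G = 1 − 0.7238 = 0.2762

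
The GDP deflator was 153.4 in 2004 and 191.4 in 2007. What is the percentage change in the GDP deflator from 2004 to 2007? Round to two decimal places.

24.77%

Change = (191.4 − 153.4) / 153.4 × 100
       = 38.0 / 153.4 × 100 = 24.7718%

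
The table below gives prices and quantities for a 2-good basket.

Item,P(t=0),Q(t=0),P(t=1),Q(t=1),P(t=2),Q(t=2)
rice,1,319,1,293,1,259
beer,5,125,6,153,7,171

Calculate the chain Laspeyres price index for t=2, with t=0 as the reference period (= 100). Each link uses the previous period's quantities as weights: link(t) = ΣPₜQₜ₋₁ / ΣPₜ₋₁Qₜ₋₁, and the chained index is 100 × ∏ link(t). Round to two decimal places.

Link t=0→t=1:
ΣP(t=1)Q(t=0) = 1×319 + 6×125 = 319 + 750 = 1069
ΣP(t=0)Q(t=0) = 1×319 + 5×125 = 319 + 625 = 944
link = 1069/944 = 1.132415
Link t=1→t=2:
ΣP(t=2)Q(t=1) = 1×293 + 7×153 = 293 + 1071 = 1364
ΣP(t=1)Q(t=1) = 1×293 + 6×153 = 293 + 918 = 1211
link = 1364/1211 = 1.126342
Chained index = 100 × 1.132415 × 1.126342 = 127.5487

127.55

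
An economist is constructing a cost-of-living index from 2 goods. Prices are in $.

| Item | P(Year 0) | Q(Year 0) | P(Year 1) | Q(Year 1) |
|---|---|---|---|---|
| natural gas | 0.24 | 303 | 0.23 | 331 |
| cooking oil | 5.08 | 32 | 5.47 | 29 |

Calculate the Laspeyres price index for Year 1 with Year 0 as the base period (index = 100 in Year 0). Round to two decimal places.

104.02

Laspeyres price index uses base-period quantities as weights.
ΣP(Year 1)·Q(Year 0) = 0.23×303 + 5.47×32 = 69.69 + 175.04 = 244.73
ΣP(Year 0)·Q(Year 0) = 0.24×303 + 5.08×32 = 72.72 + 162.56 = 235.28
Index = 244.73 / 235.28 × 100 = 104.0165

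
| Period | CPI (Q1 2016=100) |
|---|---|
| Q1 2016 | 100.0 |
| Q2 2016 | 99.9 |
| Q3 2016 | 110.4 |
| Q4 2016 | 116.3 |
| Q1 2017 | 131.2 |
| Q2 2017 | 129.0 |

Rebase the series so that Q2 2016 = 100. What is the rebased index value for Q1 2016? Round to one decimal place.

100.1

Rebased(Q1 2016) = 100.0 / 99.9 × 100 = 100.1001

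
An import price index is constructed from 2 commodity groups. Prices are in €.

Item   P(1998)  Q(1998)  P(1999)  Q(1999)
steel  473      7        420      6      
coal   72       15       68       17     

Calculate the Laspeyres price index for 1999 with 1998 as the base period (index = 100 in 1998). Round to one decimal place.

Laspeyres price index uses base-period quantities as weights.
ΣP(1999)·Q(1998) = 420×7 + 68×15 = 2940 + 1020 = 3960
ΣP(1998)·Q(1998) = 473×7 + 72×15 = 3311 + 1080 = 4391
Index = 3960 / 4391 × 100 = 90.1845

90.2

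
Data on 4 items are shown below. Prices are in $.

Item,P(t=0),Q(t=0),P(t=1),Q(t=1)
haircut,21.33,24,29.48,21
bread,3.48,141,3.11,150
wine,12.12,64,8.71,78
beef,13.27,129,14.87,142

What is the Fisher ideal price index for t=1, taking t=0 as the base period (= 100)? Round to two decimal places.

Laspeyres component (base-period weights):
ΣP(t=1)Q(t=0) = 29.48×24 + 3.11×141 + 8.71×64 + 14.87×129 = 707.52 + 438.51 + 557.44 + 1918.23 = 3621.7
ΣP(t=0)Q(t=0) = 21.33×24 + 3.48×141 + 12.12×64 + 13.27×129 = 511.92 + 490.68 + 775.68 + 1711.83 = 3490.11
L = 3621.7 / 3490.11 × 100 = 103.7704
Paasche component (current-period weights):
ΣP(t=1)Q(t=1) = 29.48×21 + 3.11×150 + 8.71×78 + 14.87×142 = 619.08 + 466.5 + 679.38 + 2111.54 = 3876.5
ΣP(t=0)Q(t=1) = 21.33×21 + 3.48×150 + 12.12×78 + 13.27×142 = 447.93 + 522 + 945.36 + 1884.34 = 3799.63
P = 3876.5 / 3799.63 × 100 = 102.0231
Fisher = √(L × P) = √(103.7704 × 102.0231) = 102.8930

102.89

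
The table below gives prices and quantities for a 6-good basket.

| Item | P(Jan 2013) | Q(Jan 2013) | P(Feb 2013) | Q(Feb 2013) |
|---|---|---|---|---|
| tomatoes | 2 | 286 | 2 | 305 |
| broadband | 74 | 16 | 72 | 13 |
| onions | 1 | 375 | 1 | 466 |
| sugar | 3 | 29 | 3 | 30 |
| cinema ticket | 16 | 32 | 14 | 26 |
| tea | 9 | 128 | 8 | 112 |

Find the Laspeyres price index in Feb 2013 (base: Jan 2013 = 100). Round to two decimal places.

94.23

Laspeyres price index uses base-period quantities as weights.
ΣP(Feb 2013)·Q(Jan 2013) = 2×286 + 72×16 + 1×375 + 3×29 + 14×32 + 8×128 = 572 + 1152 + 375 + 87 + 448 + 1024 = 3658
ΣP(Jan 2013)·Q(Jan 2013) = 2×286 + 74×16 + 1×375 + 3×29 + 16×32 + 9×128 = 572 + 1184 + 375 + 87 + 512 + 1152 = 3882
Index = 3658 / 3882 × 100 = 94.2298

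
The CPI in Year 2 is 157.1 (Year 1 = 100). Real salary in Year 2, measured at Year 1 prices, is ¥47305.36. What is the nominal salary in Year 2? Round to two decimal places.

74316.72

Nominal = Real × (Index/100) = 47305.36 × (157.1/100)
        = 47305.36 × 1.571 = 74316.7206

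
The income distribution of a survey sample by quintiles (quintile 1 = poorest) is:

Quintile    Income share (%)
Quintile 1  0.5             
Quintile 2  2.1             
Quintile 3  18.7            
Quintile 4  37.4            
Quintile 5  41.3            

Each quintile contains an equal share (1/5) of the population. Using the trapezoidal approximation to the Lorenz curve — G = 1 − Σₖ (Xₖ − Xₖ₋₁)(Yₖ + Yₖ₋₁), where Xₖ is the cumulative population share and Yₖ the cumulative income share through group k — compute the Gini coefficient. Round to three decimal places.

0.468

Cumulative income shares Yₖ: 0.0050, 0.0260, 0.2130, 0.5870, 1.0000
Σ (Xₖ−Xₖ₋₁)(Yₖ+Yₖ₋₁) = (1/5)(0.0050+0.0000) + (1/5)(0.0260+0.0050) + (1/5)(0.2130+0.0260) + (1/5)(0.5870+0.2130) + (1/5)(1.0000+0.5870)
  = 0.0010 + 0.0062 + 0.0478 + 0.1600 + 0.3174 = 0.5324
G = 1 − 0.5324 = 0.4676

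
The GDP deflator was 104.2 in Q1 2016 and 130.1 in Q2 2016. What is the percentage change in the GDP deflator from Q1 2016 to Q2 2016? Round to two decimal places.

Change = (130.1 − 104.2) / 104.2 × 100
       = 25.9 / 104.2 × 100 = 24.8560%

24.86%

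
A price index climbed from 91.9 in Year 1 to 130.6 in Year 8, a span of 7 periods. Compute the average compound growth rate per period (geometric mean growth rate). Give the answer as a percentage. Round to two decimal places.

5.15%

Growth factor = (130.6/91.9)^(1/7) = (1.421110)^(1/7) = 1.051487
Growth rate = 1.051487 − 1 = 0.051487 = 5.1487%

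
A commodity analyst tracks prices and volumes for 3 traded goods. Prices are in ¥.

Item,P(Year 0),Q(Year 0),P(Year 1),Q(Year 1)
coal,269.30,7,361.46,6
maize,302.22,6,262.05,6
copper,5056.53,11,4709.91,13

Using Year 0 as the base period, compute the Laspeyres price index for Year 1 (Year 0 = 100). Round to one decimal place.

Laspeyres price index uses base-period quantities as weights.
ΣP(Year 1)·Q(Year 0) = 361.46×7 + 262.05×6 + 4709.91×11 = 2530.22 + 1572.3 + 51809.01 = 55911.53
ΣP(Year 0)·Q(Year 0) = 269.30×7 + 302.22×6 + 5056.53×11 = 1885.1 + 1813.32 + 55621.83 = 59320.25
Index = 55911.53 / 59320.25 × 100 = 94.2537

94.3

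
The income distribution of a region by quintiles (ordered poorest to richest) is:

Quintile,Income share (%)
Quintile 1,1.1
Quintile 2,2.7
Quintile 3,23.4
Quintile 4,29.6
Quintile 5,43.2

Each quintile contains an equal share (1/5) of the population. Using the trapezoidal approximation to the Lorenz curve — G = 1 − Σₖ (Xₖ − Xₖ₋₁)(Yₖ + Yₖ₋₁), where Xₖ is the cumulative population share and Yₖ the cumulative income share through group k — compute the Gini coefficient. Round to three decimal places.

0.444

Cumulative income shares Yₖ: 0.0110, 0.0380, 0.2720, 0.5680, 1.0000
Σ (Xₖ−Xₖ₋₁)(Yₖ+Yₖ₋₁) = (1/5)(0.0110+0.0000) + (1/5)(0.0380+0.0110) + (1/5)(0.2720+0.0380) + (1/5)(0.5680+0.2720) + (1/5)(1.0000+0.5680)
  = 0.0022 + 0.0098 + 0.0620 + 0.1680 + 0.3136 = 0.5556
G = 1 − 0.5556 = 0.4444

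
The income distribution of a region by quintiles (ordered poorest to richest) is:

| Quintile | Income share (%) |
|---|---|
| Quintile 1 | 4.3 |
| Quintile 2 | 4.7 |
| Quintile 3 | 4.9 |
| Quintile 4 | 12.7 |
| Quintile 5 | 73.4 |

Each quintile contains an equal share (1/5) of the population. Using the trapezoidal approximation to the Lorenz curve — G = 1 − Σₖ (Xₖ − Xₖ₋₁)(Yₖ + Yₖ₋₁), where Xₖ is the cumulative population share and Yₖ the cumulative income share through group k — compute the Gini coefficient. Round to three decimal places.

0.585

Cumulative income shares Yₖ: 0.0430, 0.0900, 0.1390, 0.2660, 1.0000
Σ (Xₖ−Xₖ₋₁)(Yₖ+Yₖ₋₁) = (1/5)(0.0430+0.0000) + (1/5)(0.0900+0.0430) + (1/5)(0.1390+0.0900) + (1/5)(0.2660+0.1390) + (1/5)(1.0000+0.2660)
  = 0.0086 + 0.0266 + 0.0458 + 0.0810 + 0.2532 = 0.4152
G = 1 − 0.4152 = 0.5848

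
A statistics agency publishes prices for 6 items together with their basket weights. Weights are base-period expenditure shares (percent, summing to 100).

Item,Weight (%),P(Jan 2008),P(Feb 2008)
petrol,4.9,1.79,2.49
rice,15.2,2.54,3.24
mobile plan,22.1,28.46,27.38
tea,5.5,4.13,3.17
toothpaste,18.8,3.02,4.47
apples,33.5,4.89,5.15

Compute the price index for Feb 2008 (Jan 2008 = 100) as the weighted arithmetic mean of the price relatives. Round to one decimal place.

114.8

petrol: 4.9 × (2.49/1.79) = 4.9 × 1.391061 = 6.8162
rice: 15.2 × (3.24/2.54) = 15.2 × 1.275591 = 19.3890
mobile plan: 22.1 × (27.38/28.46) = 22.1 × 0.962052 = 21.2613
tea: 5.5 × (3.17/4.13) = 5.5 × 0.767554 = 4.2215
toothpaste: 18.8 × (4.47/3.02) = 18.8 × 1.480132 = 27.8265
apples: 33.5 × (5.15/4.89) = 33.5 × 1.053170 = 35.2812
Index = Σ wᵢ·(p₁ᵢ/p₀ᵢ) = 6.8162 + 19.3890 + 21.2613 + 4.2215 + 27.8265 + 35.2812 = 114.7958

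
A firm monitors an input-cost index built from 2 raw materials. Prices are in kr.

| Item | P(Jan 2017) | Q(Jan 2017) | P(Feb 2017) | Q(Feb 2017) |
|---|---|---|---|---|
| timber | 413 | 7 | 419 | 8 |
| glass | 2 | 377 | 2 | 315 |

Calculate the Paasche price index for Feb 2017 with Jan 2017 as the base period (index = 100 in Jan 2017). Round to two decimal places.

101.22

Paasche price index uses current-period quantities as weights.
ΣP(Feb 2017)·Q(Feb 2017) = 419×8 + 2×315 = 3352 + 630 = 3982
ΣP(Jan 2017)·Q(Feb 2017) = 413×8 + 2×315 = 3304 + 630 = 3934
Index = 3982 / 3934 × 100 = 101.2201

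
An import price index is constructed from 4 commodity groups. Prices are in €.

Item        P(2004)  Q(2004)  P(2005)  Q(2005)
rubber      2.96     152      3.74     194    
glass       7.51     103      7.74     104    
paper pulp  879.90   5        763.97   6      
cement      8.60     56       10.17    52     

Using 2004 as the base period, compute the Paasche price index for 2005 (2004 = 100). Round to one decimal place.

Paasche price index uses current-period quantities as weights.
ΣP(2005)·Q(2005) = 3.74×194 + 7.74×104 + 763.97×6 + 10.17×52 = 725.56 + 804.96 + 4583.82 + 528.84 = 6643.18
ΣP(2004)·Q(2005) = 2.96×194 + 7.51×104 + 879.90×6 + 8.60×52 = 574.24 + 781.04 + 5279.4 + 447.2 = 7081.88
Index = 6643.18 / 7081.88 × 100 = 93.8053

93.8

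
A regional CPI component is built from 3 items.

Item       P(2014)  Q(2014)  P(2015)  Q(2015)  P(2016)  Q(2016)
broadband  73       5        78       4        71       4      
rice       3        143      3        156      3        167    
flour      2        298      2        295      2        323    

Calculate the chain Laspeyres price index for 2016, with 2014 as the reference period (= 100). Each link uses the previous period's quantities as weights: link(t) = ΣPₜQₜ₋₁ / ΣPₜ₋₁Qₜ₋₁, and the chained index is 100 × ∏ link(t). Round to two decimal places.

99.72

Link 2014→2015:
ΣP(2015)Q(2014) = 78×5 + 3×143 + 2×298 = 390 + 429 + 596 = 1415
ΣP(2014)Q(2014) = 73×5 + 3×143 + 2×298 = 365 + 429 + 596 = 1390
link = 1415/1390 = 1.017986
Link 2015→2016:
ΣP(2016)Q(2015) = 71×4 + 3×156 + 2×295 = 284 + 468 + 590 = 1342
ΣP(2015)Q(2015) = 78×4 + 3×156 + 2×295 = 312 + 468 + 590 = 1370
link = 1342/1370 = 0.979562
Chained index = 100 × 1.017986 × 0.979562 = 99.7180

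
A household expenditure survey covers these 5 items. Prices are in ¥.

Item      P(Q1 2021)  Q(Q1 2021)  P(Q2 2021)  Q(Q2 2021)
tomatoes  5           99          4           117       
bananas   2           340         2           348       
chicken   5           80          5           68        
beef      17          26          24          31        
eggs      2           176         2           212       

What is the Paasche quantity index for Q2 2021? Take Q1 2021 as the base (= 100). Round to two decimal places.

Paasche quantity index uses current-period prices as weights.
ΣP(Q2 2021)·Q(Q2 2021) = 4×117 + 2×348 + 5×68 + 24×31 + 2×212 = 468 + 696 + 340 + 744 + 424 = 2672
ΣP(Q2 2021)·Q(Q1 2021) = 4×99 + 2×340 + 5×80 + 24×26 + 2×176 = 396 + 680 + 400 + 624 + 352 = 2452
Index = 2672 / 2452 × 100 = 108.9723

108.97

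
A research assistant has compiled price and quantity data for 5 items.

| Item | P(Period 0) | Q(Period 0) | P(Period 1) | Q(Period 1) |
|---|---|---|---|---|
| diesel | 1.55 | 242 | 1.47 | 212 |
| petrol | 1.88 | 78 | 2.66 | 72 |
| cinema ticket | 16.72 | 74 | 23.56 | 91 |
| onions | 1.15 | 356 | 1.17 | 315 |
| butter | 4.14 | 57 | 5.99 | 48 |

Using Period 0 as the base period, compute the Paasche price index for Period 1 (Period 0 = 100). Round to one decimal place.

Paasche price index uses current-period quantities as weights.
ΣP(Period 1)·Q(Period 1) = 1.47×212 + 2.66×72 + 23.56×91 + 1.17×315 + 5.99×48 = 311.64 + 191.52 + 2143.96 + 368.55 + 287.52 = 3303.19
ΣP(Period 0)·Q(Period 1) = 1.55×212 + 1.88×72 + 16.72×91 + 1.15×315 + 4.14×48 = 328.6 + 135.36 + 1521.52 + 362.25 + 198.72 = 2546.45
Index = 3303.19 / 2546.45 × 100 = 129.7174

129.7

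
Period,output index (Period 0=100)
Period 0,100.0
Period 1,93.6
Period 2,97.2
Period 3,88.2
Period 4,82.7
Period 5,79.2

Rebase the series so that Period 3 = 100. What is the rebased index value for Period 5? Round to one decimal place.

Rebased(Period 5) = 79.2 / 88.2 × 100 = 89.7959

89.8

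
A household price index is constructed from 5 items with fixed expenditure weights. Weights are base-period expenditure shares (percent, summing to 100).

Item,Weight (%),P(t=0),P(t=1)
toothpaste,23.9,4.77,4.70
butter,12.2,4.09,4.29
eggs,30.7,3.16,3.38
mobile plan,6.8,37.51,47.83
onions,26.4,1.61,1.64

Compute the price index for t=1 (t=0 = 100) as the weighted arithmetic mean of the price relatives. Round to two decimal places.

104.75

toothpaste: 23.9 × (4.70/4.77) = 23.9 × 0.985325 = 23.5493
butter: 12.2 × (4.29/4.09) = 12.2 × 1.048900 = 12.7966
eggs: 30.7 × (3.38/3.16) = 30.7 × 1.069620 = 32.8373
mobile plan: 6.8 × (47.83/37.51) = 6.8 × 1.275127 = 8.6709
onions: 26.4 × (1.64/1.61) = 26.4 × 1.018634 = 26.8919
Index = Σ wᵢ·(p₁ᵢ/p₀ᵢ) = 23.5493 + 12.7966 + 32.8373 + 8.6709 + 26.8919 = 104.7460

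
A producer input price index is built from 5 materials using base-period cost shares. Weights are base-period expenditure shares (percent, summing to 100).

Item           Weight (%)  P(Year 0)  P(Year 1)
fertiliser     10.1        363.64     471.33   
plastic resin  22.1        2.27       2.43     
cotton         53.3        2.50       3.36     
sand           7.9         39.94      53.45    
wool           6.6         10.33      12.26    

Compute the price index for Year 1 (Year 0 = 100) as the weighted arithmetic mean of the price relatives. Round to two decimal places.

fertiliser: 10.1 × (471.33/363.64) = 10.1 × 1.296145 = 13.0911
plastic resin: 22.1 × (2.43/2.27) = 22.1 × 1.070485 = 23.6577
cotton: 53.3 × (3.36/2.50) = 53.3 × 1.344000 = 71.6352
sand: 7.9 × (53.45/39.94) = 7.9 × 1.338257 = 10.5722
wool: 6.6 × (12.26/10.33) = 6.6 × 1.186834 = 7.8331
Index = Σ wᵢ·(p₁ᵢ/p₀ᵢ) = 13.0911 + 23.6577 + 71.6352 + 10.5722 + 7.8331 = 126.7893

126.79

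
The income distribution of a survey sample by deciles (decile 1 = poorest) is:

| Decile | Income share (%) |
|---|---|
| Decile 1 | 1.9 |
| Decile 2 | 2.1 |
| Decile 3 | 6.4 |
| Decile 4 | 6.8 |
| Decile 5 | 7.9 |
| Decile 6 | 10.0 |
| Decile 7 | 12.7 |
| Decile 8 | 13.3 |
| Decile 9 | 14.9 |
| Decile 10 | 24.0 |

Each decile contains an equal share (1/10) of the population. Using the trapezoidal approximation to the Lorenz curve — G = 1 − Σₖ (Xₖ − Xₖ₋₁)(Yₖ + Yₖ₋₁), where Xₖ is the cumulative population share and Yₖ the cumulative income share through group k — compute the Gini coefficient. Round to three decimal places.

0.343

Cumulative income shares Yₖ: 0.0190, 0.0400, 0.1040, 0.1720, 0.2510, 0.3510, 0.4780, 0.6110, 0.7600, 1.0000
Σ (Xₖ−Xₖ₋₁)(Yₖ+Yₖ₋₁) = (1/10)(0.0190+0.0000) + (1/10)(0.0400+0.0190) + (1/10)(0.1040+0.0400) + (1/10)(0.1720+0.1040) + (1/10)(0.2510+0.1720) + (1/10)(0.3510+0.2510) + (1/10)(0.4780+0.3510) + (1/10)(0.6110+0.4780) + (1/10)(0.7600+0.6110) + (1/10)(1.0000+0.7600)
  = 0.0019 + 0.0059 + 0.0144 + 0.0276 + 0.0423 + 0.0602 + 0.0829 + 0.1089 + 0.1371 + 0.1760 = 0.6572
G = 1 − 0.6572 = 0.3428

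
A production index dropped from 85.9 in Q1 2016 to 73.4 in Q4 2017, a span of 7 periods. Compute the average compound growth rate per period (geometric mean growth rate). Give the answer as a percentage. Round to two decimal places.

-2.22%

Growth factor = (73.4/85.9)^(1/7) = (0.854482)^(1/7) = 0.977785
Growth rate = 0.977785 − 1 = -0.022215 = -2.2215%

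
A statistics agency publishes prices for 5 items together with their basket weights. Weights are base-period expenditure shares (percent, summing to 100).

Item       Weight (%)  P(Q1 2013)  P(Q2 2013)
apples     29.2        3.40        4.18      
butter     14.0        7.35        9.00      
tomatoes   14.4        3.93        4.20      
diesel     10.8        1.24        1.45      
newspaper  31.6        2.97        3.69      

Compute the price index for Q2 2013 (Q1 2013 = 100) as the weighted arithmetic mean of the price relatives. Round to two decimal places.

apples: 29.2 × (4.18/3.40) = 29.2 × 1.229412 = 35.8988
butter: 14.0 × (9.00/7.35) = 14.0 × 1.224490 = 17.1429
tomatoes: 14.4 × (4.20/3.93) = 14.4 × 1.068702 = 15.3893
diesel: 10.8 × (1.45/1.24) = 10.8 × 1.169355 = 12.6290
newspaper: 31.6 × (3.69/2.97) = 31.6 × 1.242424 = 39.2606
Index = Σ wᵢ·(p₁ᵢ/p₀ᵢ) = 35.8988 + 17.1429 + 15.3893 + 12.6290 + 39.2606 = 120.3206

120.32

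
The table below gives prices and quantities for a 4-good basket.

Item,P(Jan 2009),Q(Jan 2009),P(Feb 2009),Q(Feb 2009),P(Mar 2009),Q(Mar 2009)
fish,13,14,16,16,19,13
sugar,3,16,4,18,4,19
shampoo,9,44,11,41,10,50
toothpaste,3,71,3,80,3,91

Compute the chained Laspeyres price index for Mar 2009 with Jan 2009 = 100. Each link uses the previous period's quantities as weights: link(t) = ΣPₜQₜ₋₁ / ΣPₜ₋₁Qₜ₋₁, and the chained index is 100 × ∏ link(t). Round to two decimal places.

Link Jan 2009→Feb 2009:
ΣP(Feb 2009)Q(Jan 2009) = 16×14 + 4×16 + 11×44 + 3×71 = 224 + 64 + 484 + 213 = 985
ΣP(Jan 2009)Q(Jan 2009) = 13×14 + 3×16 + 9×44 + 3×71 = 182 + 48 + 396 + 213 = 839
link = 985/839 = 1.174017
Link Feb 2009→Mar 2009:
ΣP(Mar 2009)Q(Feb 2009) = 19×16 + 4×18 + 10×41 + 3×80 = 304 + 72 + 410 + 240 = 1026
ΣP(Feb 2009)Q(Feb 2009) = 16×16 + 4×18 + 11×41 + 3×80 = 256 + 72 + 451 + 240 = 1019
link = 1026/1019 = 1.006869
Chained index = 100 × 1.174017 × 1.006869 = 118.2082

118.21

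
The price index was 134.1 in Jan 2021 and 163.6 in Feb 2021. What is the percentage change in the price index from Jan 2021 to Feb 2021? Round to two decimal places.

22.00%

Change = (163.6 − 134.1) / 134.1 × 100
       = 29.5 / 134.1 × 100 = 21.9985%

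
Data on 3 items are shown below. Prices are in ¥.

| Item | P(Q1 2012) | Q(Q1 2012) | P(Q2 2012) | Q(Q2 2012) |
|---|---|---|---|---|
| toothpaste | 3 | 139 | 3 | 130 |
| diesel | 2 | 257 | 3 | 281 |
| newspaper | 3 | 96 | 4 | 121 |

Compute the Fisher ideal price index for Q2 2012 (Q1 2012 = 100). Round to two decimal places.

129.76

Laspeyres component (base-period weights):
ΣP(Q2 2012)Q(Q1 2012) = 3×139 + 3×257 + 4×96 = 417 + 771 + 384 = 1572
ΣP(Q1 2012)Q(Q1 2012) = 3×139 + 2×257 + 3×96 = 417 + 514 + 288 = 1219
L = 1572 / 1219 × 100 = 128.9582
Paasche component (current-period weights):
ΣP(Q2 2012)Q(Q2 2012) = 3×130 + 3×281 + 4×121 = 390 + 843 + 484 = 1717
ΣP(Q1 2012)Q(Q2 2012) = 3×130 + 2×281 + 3×121 = 390 + 562 + 363 = 1315
P = 1717 / 1315 × 100 = 130.5703
Fisher = √(L × P) = √(128.9582 × 130.5703) = 129.7617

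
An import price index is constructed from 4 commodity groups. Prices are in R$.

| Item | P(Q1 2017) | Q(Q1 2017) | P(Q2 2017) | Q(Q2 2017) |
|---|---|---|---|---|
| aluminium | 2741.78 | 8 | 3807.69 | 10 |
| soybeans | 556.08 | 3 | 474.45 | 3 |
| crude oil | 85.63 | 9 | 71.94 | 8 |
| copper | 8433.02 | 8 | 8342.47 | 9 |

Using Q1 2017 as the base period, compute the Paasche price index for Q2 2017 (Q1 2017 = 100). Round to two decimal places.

Paasche price index uses current-period quantities as weights.
ΣP(Q2 2017)·Q(Q2 2017) = 3807.69×10 + 474.45×3 + 71.94×8 + 8342.47×9 = 38076.9 + 1423.35 + 575.52 + 75082.23 = 115158
ΣP(Q1 2017)·Q(Q2 2017) = 2741.78×10 + 556.08×3 + 85.63×8 + 8433.02×9 = 27417.8 + 1668.24 + 685.04 + 75897.18 = 105668.26
Index = 115158 / 105668.26 × 100 = 108.9807

108.98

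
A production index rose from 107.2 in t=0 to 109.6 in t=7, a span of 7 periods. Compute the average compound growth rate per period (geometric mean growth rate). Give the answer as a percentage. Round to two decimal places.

0.32%

Growth factor = (109.6/107.2)^(1/7) = (1.022388)^(1/7) = 1.003168
Growth rate = 1.003168 − 1 = 0.003168 = 0.3168%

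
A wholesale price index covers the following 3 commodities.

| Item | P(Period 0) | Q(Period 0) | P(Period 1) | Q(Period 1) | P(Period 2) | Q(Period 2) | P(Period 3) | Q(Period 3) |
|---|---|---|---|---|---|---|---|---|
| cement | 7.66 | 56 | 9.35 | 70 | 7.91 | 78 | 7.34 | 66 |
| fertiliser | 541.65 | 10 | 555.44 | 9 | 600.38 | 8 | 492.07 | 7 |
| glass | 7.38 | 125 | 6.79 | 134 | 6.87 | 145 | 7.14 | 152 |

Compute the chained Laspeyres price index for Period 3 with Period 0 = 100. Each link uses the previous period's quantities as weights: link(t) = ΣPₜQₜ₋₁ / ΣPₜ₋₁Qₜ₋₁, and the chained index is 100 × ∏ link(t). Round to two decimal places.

92.68

Link Period 0→Period 1:
ΣP(Period 1)Q(Period 0) = 9.35×56 + 555.44×10 + 6.79×125 = 523.6 + 5554.4 + 848.75 = 6926.75
ΣP(Period 0)Q(Period 0) = 7.66×56 + 541.65×10 + 7.38×125 = 428.96 + 5416.5 + 922.5 = 6767.96
link = 6926.75/6767.96 = 1.023462
Link Period 1→Period 2:
ΣP(Period 2)Q(Period 1) = 7.91×70 + 600.38×9 + 6.87×134 = 553.7 + 5403.42 + 920.58 = 6877.7
ΣP(Period 1)Q(Period 1) = 9.35×70 + 555.44×9 + 6.79×134 = 654.5 + 4998.96 + 909.86 = 6563.32
link = 6877.7/6563.32 = 1.047900
Link Period 2→Period 3:
ΣP(Period 3)Q(Period 2) = 7.34×78 + 492.07×8 + 7.14×145 = 572.52 + 3936.56 + 1035.3 = 5544.38
ΣP(Period 2)Q(Period 2) = 7.91×78 + 600.38×8 + 6.87×145 = 616.98 + 4803.04 + 996.15 = 6416.17
link = 5544.38/6416.17 = 0.864126
Chained index = 100 × 1.023462 × 1.047900 × 0.864126 = 92.6763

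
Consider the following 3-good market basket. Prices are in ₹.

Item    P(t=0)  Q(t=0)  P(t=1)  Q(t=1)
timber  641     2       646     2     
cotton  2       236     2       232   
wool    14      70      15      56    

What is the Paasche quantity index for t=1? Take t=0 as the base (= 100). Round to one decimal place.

Paasche quantity index uses current-period prices as weights.
ΣP(t=1)·Q(t=1) = 646×2 + 2×232 + 15×56 = 1292 + 464 + 840 = 2596
ΣP(t=1)·Q(t=0) = 646×2 + 2×236 + 15×70 = 1292 + 472 + 1050 = 2814
Index = 2596 / 2814 × 100 = 92.2530

92.3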